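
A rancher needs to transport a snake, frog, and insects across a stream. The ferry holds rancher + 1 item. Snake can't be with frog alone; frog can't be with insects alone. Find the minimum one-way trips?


1. rancher+frog → 2. rancher ← 3. rancher+snake → 4. rancher+frog ← 5. rancher+insects → 6. rancher ← 7. rancher+frog →
Minimum trips = 7

7


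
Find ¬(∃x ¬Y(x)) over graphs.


Original: ∃x ¬Y(x)
Rule: ¬∀→∃, ¬∃→∀, negate predicate.
Negation: ∀x Y(x)

∀x Y(x)


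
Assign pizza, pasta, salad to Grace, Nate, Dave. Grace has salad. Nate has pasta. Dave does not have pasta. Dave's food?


From clues:
  Nate → pasta
  Grace → salad
By elimination, Dave gets the remaining.

pizza


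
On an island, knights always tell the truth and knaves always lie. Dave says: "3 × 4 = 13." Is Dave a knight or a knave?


Statement: "3 × 4 = 13."
Actual: 3 × 4 = 12
Claimed: 13
Statement is FALSE → Dave lies → Knave

Knave


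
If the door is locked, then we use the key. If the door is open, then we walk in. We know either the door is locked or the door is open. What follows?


Constructive dilemma: (P → Q) ∧ (R → S), P ∨ R ⊢ Q ∨ S
Premise 1: the door is locked → we use the key
Premise 2: the door is open → we walk in
Premise 3: the door is locked ∨ the door is open
Case 1: Assuming the door is locked, then by Premise 1, we use the key.
Case 2: Assuming the door is open, then by Premise 2, we walk in.
Since one of the door is locked or the door is open must hold, we get we use the key or we walk in.

We use the key or we walk in.


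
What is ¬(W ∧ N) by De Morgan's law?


De Morgan's law: ¬(P ∧ Q) ≡ ¬P ∨ ¬Q
¬(W ∧ N) = ¬W ∨ ¬N

¬W ∨ ¬N


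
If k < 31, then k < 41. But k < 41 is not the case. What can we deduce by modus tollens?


Modus tollens: P → Q, ¬Q ⊢ ¬P
P: k < 31
Q: k < 41
We have P → Q and Q is false.
By modus tollens, P must be false.

It is not the case that k < 31


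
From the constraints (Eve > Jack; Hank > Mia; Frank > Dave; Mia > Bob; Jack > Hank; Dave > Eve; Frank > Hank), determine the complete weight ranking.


Constraints: Eve > Jack; Hank > Mia; Frank > Dave; Mia > Bob; Jack > Hank; Dave > Eve; Frank > Hank
Method: at each step, the next-highest is the one remaining person who never appears on the smaller side of a constraint between remaining people.
  Step 1: remaining {Frank, Eve, Dave, Hank, Bob, Jack, Mia}; on the smaller side: {Eve, Dave, Hank, Bob, Jack, Mia} → Frank is next (Frank > Dave; Frank > Hank).
  Step 2: remaining {Eve, Dave, Hank, Bob, Jack, Mia}; on the smaller side: {Eve, Hank, Bob, Jack, Mia} → Dave is next (Dave > Eve).
  Step 3: remaining {Eve, Hank, Bob, Jack, Mia}; on the smaller side: {Hank, Bob, Jack, Mia} → Eve is next (Eve > Jack).
  Step 4: remaining {Hank, Bob, Jack, Mia}; on the smaller side: {Hank, Bob, Mia} → Jack is next (Jack > Hank).
  Step 5: remaining {Hank, Bob, Mia}; on the smaller side: {Bob, Mia} → Hank is next (Hank > Mia).
  Step 6: remaining {Bob, Mia}; on the smaller side: {Bob} → Mia is next (Mia > Bob).
  Step 7: only Bob remains → lowest.
Final ranking (highest to lowest):

Frank > Dave > Eve > Jack > Hank > Mia > Bob


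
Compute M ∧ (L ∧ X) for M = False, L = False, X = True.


M = False, L = False, X = True
Step 1: L ∧ X = False AND True = False
Step 2: M ∧ False = False AND False = False
AND is true only when ALL operands are true.

False


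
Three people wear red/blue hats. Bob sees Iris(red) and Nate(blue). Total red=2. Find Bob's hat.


Total red = 2, seen red = 1
Own red = 2 - 1 = 1
Bob's hat is red.

red


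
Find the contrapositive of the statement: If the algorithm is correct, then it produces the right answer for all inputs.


Original: If the algorithm is correct, then it produces the right answer for all inputs
Contrapositive: If ¬Q, then ¬P
Negate Q: not (it produces the right answer for all inputs)
Negate P: not (the algorithm is correct)

If not (it produces the right answer for all inputs), then not (the algorithm is correct).


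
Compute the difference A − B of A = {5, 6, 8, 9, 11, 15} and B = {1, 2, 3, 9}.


A = {5, 6, 8, 9, 11, 15}
B = {1, 2, 3, 9}
Operation: difference A − B
In A but not B: 5, 6, 8, 11, 15

{5, 6, 8, 11, 15}


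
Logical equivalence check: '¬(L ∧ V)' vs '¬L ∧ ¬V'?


Expression 1: ¬(L ∧ V)
Expression 2: ¬L ∧ ¬V
Truth table (L V | Expr1 Expr2):
  T T |   F     F
  T F |   T     F   ← differ
  F T |   T     F   ← differ
  F F |   T     T
Counterexample: L=T, V=F gives Expr1 = T but Expr2 = F, so the expressions are NOT logically equivalent.

No


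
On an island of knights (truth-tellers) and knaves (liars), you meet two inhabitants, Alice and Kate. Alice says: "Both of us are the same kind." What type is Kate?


Alice says: "Both of us are the same kind."
Case 1: Alice is a Knight (truth-teller)
  Statement is true → they ARE the same → Kate is also a Knight
Case 2: Alice is a Knave (liar)
  Statement is false → they are NOT the same → Kate is a Knight
In both cases, Kate is a Knight.

Knight


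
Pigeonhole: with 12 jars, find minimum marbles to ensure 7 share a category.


Pigeonhole: to guarantee k in one of n categories, need (k-1)×n + 1.
k = 7, n = 12
Minimum = (7-1) × 12 + 1 = 6 × 12 + 1

73


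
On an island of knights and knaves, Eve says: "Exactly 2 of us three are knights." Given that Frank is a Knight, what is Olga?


Eve claims exactly 2 knights among Eve, Frank, Olga.
Given: Frank is a Knight.

Case 1: Eve is a Knight (tells truth)
  Then exactly 2 of the three are knights.
  Counting Eve, Frank: 2 knight(s) so far. Need 0 more → Olga = Knave.
Case 2: Eve is a Knave (lies)
  Then the count is NOT 2.
  If Olga = Knight, count = 2 = 2 → claim would be true, contradicts lie.
  If Olga = Knave, count = 1 ≠ 2 → lie confirmed ✓

Olga is a Knave.

Knave


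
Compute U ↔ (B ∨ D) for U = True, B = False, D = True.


U = True, B = False, D = True
Step 1: B ∨ D = False OR True = True
Step 2: U ↔ (True): true when both sides have same truth value.
Result: True ↔ True = True

True


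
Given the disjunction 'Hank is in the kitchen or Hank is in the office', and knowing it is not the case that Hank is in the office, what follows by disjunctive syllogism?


Disjunctive syllogism: P ∨ Q, ¬P ⊢ Q
Disjunction: Hank is in the kitchen ∨ Hank is in the office
We know it is not the case that Hank is in the office.
By disjunctive syllogism, the other disjunct must be true.

Hank is in the kitchen


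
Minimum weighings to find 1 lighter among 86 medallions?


Each weighing has 3 outcomes (left heavy / balance / right heavy), so k weighings distinguish at most 3^k cases; splitting into three near-equal groups achieves this.
Need 3^k ≥ 86: 3^4 = 81 < 86 ≤ 3^5 = 243
k = ⌈log₃(86)⌉ = 5

5


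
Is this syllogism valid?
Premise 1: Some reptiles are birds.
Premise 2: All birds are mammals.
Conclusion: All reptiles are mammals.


Premise 1: Some reptiles are birds.
Premise 2: All birds are mammals.
Conclusion: All reptiles are mammals.
Fallacy: illicit minor. The minor term (reptiles) is distributed in the conclusion ('All reptiles ...') but undistributed in its premise ('Some reptiles are birds' doesn't cover all reptiles).
Only 'Some reptiles are mammals' follows, not 'All'.

Invalid


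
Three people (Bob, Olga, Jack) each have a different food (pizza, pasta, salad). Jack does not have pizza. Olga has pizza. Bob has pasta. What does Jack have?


From clues:
  Bob → pasta
  Olga → pizza
By elimination, Jack gets the remaining.

salad


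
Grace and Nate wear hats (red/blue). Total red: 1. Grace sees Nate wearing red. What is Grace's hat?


Total red = 1, Nate = red
Red accounted for: 1
Remaining for Grace: 0
Grace's hat is blue.

blue


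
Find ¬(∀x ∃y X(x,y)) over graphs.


Original: ∀x ∃y X(x,y)
Rule: ¬∀→∃, ¬∃→∀, negate predicate.
Negation: ∃x ∀y ¬X(x,y)

∃x ∀y ¬X(x,y)


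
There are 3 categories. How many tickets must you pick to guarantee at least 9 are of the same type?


Pigeonhole: to guarantee k in one of n categories, need (k-1)×n + 1.
k = 9, n = 3
Minimum = (9-1) × 3 + 1 = 8 × 3 + 1

25


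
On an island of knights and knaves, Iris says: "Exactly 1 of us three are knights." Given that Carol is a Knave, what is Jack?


Iris claims exactly 1 knights among Iris, Carol, Jack.
Given: Carol is a Knave.

Case 1: Iris is a Knight (tells truth)
  Then exactly 1 of the three are knights.
  Counting Iris, Carol: 1 knight(s) so far. Need 0 more → Jack = Knave.
Case 2: Iris is a Knave (lies)
  Then the count is NOT 1.
  If Jack = Knight, count = 1 = 1 → claim would be true, contradicts lie.
  If Jack = Knave, count = 0 ≠ 1 → lie confirmed ✓

Jack is a Knave.

Knave


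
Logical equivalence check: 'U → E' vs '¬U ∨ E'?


Expression 1: U → E
Expression 2: ¬U ∨ E
Truth table (U E | Expr1 Expr2):
  T T |   T     T
  T F |   F     F
  F T |   T     T
  F F |   T     T
All 4 rows agree, so the expressions are logically equivalent.

Yes


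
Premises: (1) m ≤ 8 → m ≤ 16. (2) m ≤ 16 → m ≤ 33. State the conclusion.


Hypothetical syllogism: P → Q, Q → R ⊢ P → R
Premise 1: m ≤ 8 → m ≤ 16
Premise 2: m ≤ 16 → m ≤ 33
Chain the implications: the middle term (m ≤ 16) links the two.
Conclusion: If m ≤ 8, then m ≤ 33.

If m ≤ 8, then m ≤ 33.


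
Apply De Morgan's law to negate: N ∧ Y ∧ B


De Morgan's law: ¬(P ∧ Q ∧ R) ≡ ¬P ∨ ¬Q ∨ ¬R
¬(N ∧ Y ∧ B) = ¬N ∨ ¬Y ∨ ¬B

¬N ∨ ¬Y ∨ ¬B


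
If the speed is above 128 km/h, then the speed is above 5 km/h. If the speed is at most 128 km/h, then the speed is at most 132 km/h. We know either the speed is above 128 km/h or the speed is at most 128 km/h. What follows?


Constructive dilemma: (P → Q) ∧ (R → S), P ∨ R ⊢ Q ∨ S
Premise 1: the speed is above 128 km/h → the speed is above 5 km/h
Premise 2: the speed is at most 128 km/h → the speed is at most 132 km/h
Premise 3: the speed is above 128 km/h ∨ the speed is at most 128 km/h
Case 1: Assuming the speed is above 128 km/h, then by Premise 1, the speed is above 5 km/h.
Case 2: Assuming the speed is at most 128 km/h, then by Premise 2, the speed is at most 132 km/h.
Since one of the speed is above 128 km/h or the speed is at most 128 km/h must hold, we get the speed is above 5 km/h or the speed is at most 132 km/h.

The speed is above 5 km/h or the speed is at most 132 km/h.


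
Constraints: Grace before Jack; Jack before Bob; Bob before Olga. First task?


Constraints: Grace before Jack; Jack before Bob; Bob before Olga
The first task can have nothing scheduled before it, so it must never appear on the right of a 'before'.
Tasks appearing after some 'before': Jack, Bob, Olga.
The only task not in that list is Grace → it is first.

Grace


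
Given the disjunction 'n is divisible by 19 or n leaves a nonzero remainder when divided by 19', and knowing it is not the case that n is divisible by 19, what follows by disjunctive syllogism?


Disjunctive syllogism: P ∨ Q, ¬P ⊢ Q
Disjunction: n is divisible by 19 ∨ n leaves a nonzero remainder when divided by 19
We know it is not the case that n is divisible by 19.
By disjunctive syllogism, the other disjunct must be true.

n leaves a nonzero remainder when divided by 19


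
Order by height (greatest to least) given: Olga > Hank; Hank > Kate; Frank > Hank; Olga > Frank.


Constraints: Olga > Hank; Hank > Kate; Frank > Hank; Olga > Frank
Method: at each step, the next-highest is the one remaining person who never appears on the smaller side of a constraint between remaining people.
  Step 1: remaining {Frank, Hank, Olga, Kate}; on the smaller side: {Frank, Hank, Kate} → Olga is next (Olga > Hank; Olga > Frank).
  Step 2: remaining {Frank, Hank, Kate}; on the smaller side: {Hank, Kate} → Frank is next (Frank > Hank).
  Step 3: remaining {Hank, Kate}; on the smaller side: {Kate} → Hank is next (Hank > Kate).
  Step 4: only Kate remains → lowest.
Final ranking (highest to lowest):

Olga > Frank > Hank > Kate


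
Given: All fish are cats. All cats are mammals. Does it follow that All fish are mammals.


Premise 1: All fish are cats.
Premise 2: All cats are mammals.
Conclusion: All fish are mammals.
Barbara syllogism (AAA-1): All A are B, All B are C → All A are C.
Middle term (cats) distributed in premise 2.

Valid


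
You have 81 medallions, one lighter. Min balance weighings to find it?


Each weighing has 3 outcomes (left heavy / balance / right heavy), so k weighings distinguish at most 3^k cases; splitting into three near-equal groups achieves this.
Need 3^k ≥ 81: 3^3 = 27 < 81 ≤ 3^4 = 81
k = ⌈log₃(81)⌉ = 4

4


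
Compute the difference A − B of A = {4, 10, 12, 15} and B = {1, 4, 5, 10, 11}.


A = {4, 10, 12, 15}
B = {1, 4, 5, 10, 11}
Operation: difference A − B
In A but not B: 12, 15

{12, 15}


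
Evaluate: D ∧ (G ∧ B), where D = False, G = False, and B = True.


D = False, G = False, B = True
Step 1: G ∧ B = False AND True = False
Step 2: D ∧ False = False AND False = False
AND is true only when ALL operands are true.

False


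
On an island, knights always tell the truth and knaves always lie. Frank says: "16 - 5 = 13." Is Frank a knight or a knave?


Statement: "16 - 5 = 13."
Actual: 16 - 5 = 11
Claimed: 13
Statement is FALSE → Frank lies → Knave

Knave


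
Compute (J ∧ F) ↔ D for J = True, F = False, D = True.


J = True, F = False, D = True
Step 1: J ∧ F = True AND False = False
Step 2: (False) ↔ D: true when both sides have same truth value.
Result: False ↔ True = False

False


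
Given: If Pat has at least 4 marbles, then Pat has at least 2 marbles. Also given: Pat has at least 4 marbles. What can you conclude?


Modus ponens: P → Q, P ⊢ Q
P: Pat has at least 4 marbles
Q: Pat has at least 2 marbles
We have P → Q and P is true.
By modus ponens, Q must be true.

Pat has at least 2 marbles


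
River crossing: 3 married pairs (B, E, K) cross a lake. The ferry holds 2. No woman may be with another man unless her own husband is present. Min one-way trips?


Label couples B, E, K (H = husband, W = wife).
Counting alone: 6 people, the ferry carries 2 and someone must bring it back, so each round trip nets at most +1 on the far side until the last crossing → at least 9 trips. The jealousy constraint makes 9 impossible; the shortest valid schedule has 11:
1. WB+WE →  (far: WB,WE; near: HB,HE,HK,WK)
2. WB ←       (far: WE; near: HB,HE,HK,WB,WK)
3. WB+WK →  (far: WB,WE,WK; near: HB,HE,HK)
4. WB ←       (far: WE,WK; near: HB,HE,HK,WB)
5. HE+HK →  (far: HE,WE,HK,WK; near: HB,WB)
6. HE+WE ←  (far: HK,WK; near: HB,WB,HE,WE)
7. HB+HE →  (far: HB,HE,HK,WK; near: WB,WE)
8. WK ←       (far: HB,HE,HK; near: WB,WE,WK)
9. WB+WE →  (far: HB,WB,HE,WE,HK; near: WK)
10. HK ←      (far: HB,WB,HE,WE; near: HK,WK)
11. HK+WK → (far: all six; near: empty)
In every state each wife is either with her husband or with no other man.
Minimum trips = 11

11


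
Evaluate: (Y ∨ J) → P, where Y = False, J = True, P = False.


Y = False, J = True, P = False
Step 1: Y ∨ J = False OR True = True
Step 2: (True) → P: false only when antecedent=True and P=False.
Result: False

False


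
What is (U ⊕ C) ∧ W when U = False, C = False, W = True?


U = False, C = False, W = True
Step 1: U ⊕ C = False XOR False = False
Step 2: False ∧ W = False AND True = False
XOR true when exactly one of U,C is true; then AND with W.

False


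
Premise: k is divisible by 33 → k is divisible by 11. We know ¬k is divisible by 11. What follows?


Modus tollens: P → Q, ¬Q ⊢ ¬P
P: k is divisible by 33
Q: k is divisible by 11
We have P → Q and Q is false.
By modus tollens, P must be false.

It is not the case that k is divisible by 33


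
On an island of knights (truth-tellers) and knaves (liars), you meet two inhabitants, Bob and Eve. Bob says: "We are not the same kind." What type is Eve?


Bob says: "We are not the same kind."
Case 1: Bob is a Knight (truth-teller)
  Statement is true → they ARE different → Eve is a Knave
Case 2: Bob is a Knave (liar)
  Statement is false → they are NOT different → Eve is a Knave
In both cases, Eve is a Knave.

Knave


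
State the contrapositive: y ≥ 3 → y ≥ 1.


Original: If y ≥ 3, then y ≥ 1
Contrapositive: If ¬Q, then ¬P
Negate Q: not (y ≥ 1)
Negate P: not (y ≥ 3)

If not (y ≥ 1), then not (y ≥ 3).


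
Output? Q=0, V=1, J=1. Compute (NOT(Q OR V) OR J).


Q OR V = 1
NOT(1) = 0
0 OR 1 = 1

1


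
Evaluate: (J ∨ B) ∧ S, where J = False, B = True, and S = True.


J = False, B = True, S = True
Step 1: J ∨ B = False OR True = True
Step 2: True ∧ S = True AND True = True
OR is true when at least one operand is true; AND requires both.

True


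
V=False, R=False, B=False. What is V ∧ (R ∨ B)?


V = False, R = False, B = False
Expression: V ∧ (R ∨ B)
Step 1: R ∨ B = False OR False = False
Step 2: V ∧ (False) = False AND False = False

False


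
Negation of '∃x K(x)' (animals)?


Original: ∃x K(x)
Rule: ¬∀→∃, ¬∃→∀, negate predicate.
Negation: ∀x ¬K(x)

∀x ¬K(x)


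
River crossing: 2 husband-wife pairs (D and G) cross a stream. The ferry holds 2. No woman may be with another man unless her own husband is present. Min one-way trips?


Label couples D and G.
1. WD+WG → (far: WD,WG; near: HD,HG)
2. WD ←   (far: WG; near: HD,HG,WD)
3. HD+HG → (far: HD,HG,WG; near: WD)
4. HD ←   (far: HG,WG; near: HD,WD)  — HD returns, since WD is alone on near bank
5. HD+WD → (far: all four; near: empty)
Every state respects the constraint.
Minimum trips = 5

5


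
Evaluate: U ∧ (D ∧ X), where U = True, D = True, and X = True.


U = True, D = True, X = True
Step 1: D ∧ X = True AND True = True
Step 2: U ∧ True = True AND True = True
AND is true only when ALL operands are true.

True


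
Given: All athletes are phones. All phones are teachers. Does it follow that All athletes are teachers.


Premise 1: All athletes are phones.
Premise 2: All phones are teachers.
Conclusion: All athletes are teachers.
Barbara syllogism (AAA-1): All A are B, All B are C → All A are C.
Middle term (phones) distributed in premise 2.

Valid


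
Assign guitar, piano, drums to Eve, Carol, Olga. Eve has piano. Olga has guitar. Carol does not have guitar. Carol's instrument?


From clues:
  Olga → guitar
  Eve → piano
By elimination, Carol gets the remaining.

drums


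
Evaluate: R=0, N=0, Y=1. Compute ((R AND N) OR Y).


R AND N = 0&0 = 0
0 OR 1 = 1

1


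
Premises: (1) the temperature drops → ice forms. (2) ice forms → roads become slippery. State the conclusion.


Hypothetical syllogism: P → Q, Q → R ⊢ P → R
Premise 1: the temperature drops → ice forms
Premise 2: ice forms → roads become slippery
Chain the implications: the middle term (ice forms) links the two.
Conclusion: If the temperature drops, then roads become slippery.

If the temperature drops, then roads become slippery.


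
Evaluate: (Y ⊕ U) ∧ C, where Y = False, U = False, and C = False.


Y = False, U = False, C = False
Step 1: Y ⊕ U = False XOR False = False
Step 2: False ∧ C = False AND False = False
XOR true when exactly one of Y,U is true; then AND with C.

False


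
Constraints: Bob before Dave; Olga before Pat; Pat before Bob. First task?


Constraints: Bob before Dave; Olga before Pat; Pat before Bob
The first task can have nothing scheduled before it, so it must never appear on the right of a 'before'.
Tasks appearing after some 'before': Dave, Pat, Bob.
The only task not in that list is Olga → it is first.

Olga


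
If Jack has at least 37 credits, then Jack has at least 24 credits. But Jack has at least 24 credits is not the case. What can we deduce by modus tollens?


Modus tollens: P → Q, ¬Q ⊢ ¬P
P: Jack has at least 37 credits
Q: Jack has at least 24 credits
We have P → Q and Q is false.
By modus tollens, P must be false.

It is not the case that Jack has at least 37 credits


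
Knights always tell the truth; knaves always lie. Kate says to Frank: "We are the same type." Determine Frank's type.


Kate says: "We are the same type."
Case 1: Kate is a Knight (truth-teller)
  Statement is true → they ARE the same → Frank is also a Knight
Case 2: Kate is a Knave (liar)
  Statement is false → they are NOT the same → Frank is a Knight
In both cases, Frank is a Knight.

Knight


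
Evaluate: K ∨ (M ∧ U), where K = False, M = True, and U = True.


K = False, M = True, U = True
Step 1: M ∧ U = True AND True = True
Step 2: K ∨ True = False OR True = True
AND evaluated first (higher precedence); then OR applied.

True


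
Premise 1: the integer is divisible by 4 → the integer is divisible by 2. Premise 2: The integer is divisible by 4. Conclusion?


Modus ponens: P → Q, P ⊢ Q
P: the integer is divisible by 4
Q: the integer is divisible by 2
We have P → Q and P is true.
By modus ponens, Q must be true.

The integer is divisible by 2


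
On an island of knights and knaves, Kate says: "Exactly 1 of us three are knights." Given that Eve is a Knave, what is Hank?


Kate claims exactly 1 knights among Kate, Eve, Hank.
Given: Eve is a Knave.

Case 1: Kate is a Knight (tells truth)
  Then exactly 1 of the three are knights.
  Counting Kate, Eve: 1 knight(s) so far. Need 0 more → Hank = Knave.
Case 2: Kate is a Knave (lies)
  Then the count is NOT 1.
  If Hank = Knight, count = 1 = 1 → claim would be true, contradicts lie.
  If Hank = Knave, count = 0 ≠ 1 → lie confirmed ✓

Hank is a Knave.

Knave


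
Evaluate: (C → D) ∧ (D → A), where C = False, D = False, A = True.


C = False, D = False, A = True
Step 1: C → D is false only when C=True and D=False. Result: True
Step 2: D → A is false only when D=True and A=False. Result: True
Step 3: True ∧ True = True

True


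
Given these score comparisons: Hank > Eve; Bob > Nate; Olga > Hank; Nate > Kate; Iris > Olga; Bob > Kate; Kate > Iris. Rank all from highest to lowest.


Constraints: Hank > Eve; Bob > Nate; Olga > Hank; Nate > Kate; Iris > Olga; Bob > Kate; Kate > Iris
Method: at each step, the next-highest is the one remaining person who never appears on the smaller side of a constraint between remaining people.
  Step 1: remaining {Olga, Iris, Nate, Hank, Eve, Bob, Kate}; on the smaller side: {Olga, Iris, Nate, Hank, Eve, Kate} → Bob is next (Bob > Nate; Bob > Kate).
  Step 2: remaining {Olga, Iris, Nate, Hank, Eve, Kate}; on the smaller side: {Olga, Iris, Hank, Eve, Kate} → Nate is next (Nate > Kate).
  Step 3: remaining {Olga, Iris, Hank, Eve, Kate}; on the smaller side: {Olga, Iris, Hank, Eve} → Kate is next (Kate > Iris).
  Step 4: remaining {Olga, Iris, Hank, Eve}; on the smaller side: {Olga, Hank, Eve} → Iris is next (Iris > Olga).
  Step 5: remaining {Olga, Hank, Eve}; on the smaller side: {Hank, Eve} → Olga is next (Olga > Hank).
  Step 6: remaining {Hank, Eve}; on the smaller side: {Eve} → Hank is next (Hank > Eve).
  Step 7: only Eve remains → lowest.
Final ranking (highest to lowest):

Bob > Nate > Kate > Iris > Olga > Hank > Eve


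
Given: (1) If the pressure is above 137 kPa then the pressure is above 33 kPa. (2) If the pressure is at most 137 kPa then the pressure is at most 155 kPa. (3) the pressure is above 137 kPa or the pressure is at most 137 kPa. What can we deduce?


Constructive dilemma: (P → Q) ∧ (R → S), P ∨ R ⊢ Q ∨ S
Premise 1: the pressure is above 137 kPa → the pressure is above 33 kPa
Premise 2: the pressure is at most 137 kPa → the pressure is at most 155 kPa
Premise 3: the pressure is above 137 kPa ∨ the pressure is at most 137 kPa
Case 1: Assuming the pressure is above 137 kPa, then by Premise 1, the pressure is above 33 kPa.
Case 2: Assuming the pressure is at most 137 kPa, then by Premise 2, the pressure is at most 155 kPa.
Since one of the pressure is above 137 kPa or the pressure is at most 137 kPa must hold, we get the pressure is above 33 kPa or the pressure is at most 155 kPa.

The pressure is above 33 kPa or the pressure is at most 155 kPa.


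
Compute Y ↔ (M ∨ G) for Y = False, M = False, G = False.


Y = False, M = False, G = False
Step 1: M ∨ G = False OR False = False
Step 2: Y ↔ (False): true when both sides have same truth value.
Result: False ↔ False = True

True


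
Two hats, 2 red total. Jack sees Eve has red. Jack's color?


Total red = 2, Eve = red
Red accounted for: 1
Remaining for Jack: 1
Jack's hat is red.

red


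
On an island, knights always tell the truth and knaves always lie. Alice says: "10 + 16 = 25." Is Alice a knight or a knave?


Statement: "10 + 16 = 25."
Actual: 10 + 16 = 26
Claimed: 25
Statement is FALSE → Alice lies → Knave

Knave


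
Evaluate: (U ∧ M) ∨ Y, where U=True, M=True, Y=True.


U = True, M = True, Y = True
Expression: (U ∧ M) ∨ Y
Step 1: U ∧ M = True AND True = True
Step 2: (True) ∨ Y = True OR True = True

True


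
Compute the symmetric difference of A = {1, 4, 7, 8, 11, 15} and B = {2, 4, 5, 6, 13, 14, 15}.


A = {1, 4, 7, 8, 11, 15}
B = {2, 4, 5, 6, 13, 14, 15}
Operation: symmetric difference
In A only: [1, 7, 8, 11], in B only: [2, 5, 6, 13, 14]

{1, 2, 5, 6, 7, 8, 11, 13, 14}


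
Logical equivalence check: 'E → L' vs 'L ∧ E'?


Expression 1: E → L
Expression 2: L ∧ E
Truth table (E L | Expr1 Expr2):
  T T |   T     T
  T F |   F     F
  F T |   T     F   ← differ
  F F |   T     F   ← differ
Counterexample: E=F, L=T gives Expr1 = T but Expr2 = F, so the expressions are NOT logically equivalent.

No


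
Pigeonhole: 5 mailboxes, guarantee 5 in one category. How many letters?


Pigeonhole: to guarantee k in one of n categories, need (k-1)×n + 1.
k = 5, n = 5
Minimum = (5-1) × 5 + 1 = 4 × 5 + 1

21


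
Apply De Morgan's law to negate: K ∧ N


De Morgan's law: ¬(P ∧ Q) ≡ ¬P ∨ ¬Q
¬(K ∧ N) = ¬K ∨ ¬N

¬K ∨ ¬N


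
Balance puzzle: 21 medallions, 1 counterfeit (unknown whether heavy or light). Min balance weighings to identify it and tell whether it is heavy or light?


Let n = 21. 42 possibilities (n medallions × lighter/heavier); each weighing has 3 outcomes.
Bound for k weighings: say the first weighing puts j medallions on each pan. If it tips, the 2j weighed medallions remain suspects (each with a known direction) and k-1 weighings give 3^(k-1) outcomes; 3^(k-1) is odd, so 2j ≤ 3^(k-1) - 1. If it balances, the n - 2j unweighed medallions remain with direction unknown: 2(n - 2j) ≤ 3^(k-1) - 1 by the same parity argument. Adding, n ≤ (3^(k-1) - 1) + (3^(k-1) - 1)/2 = (3^k - 3)/2, and the classical three-group strategy achieves this (3 medallions in 2 weighings, 12 in 3, 39 in 4, 120 in 5).
So we need the smallest k with (3^k - 3)/2 ≥ 21.
k = 3: (3^3 - 3)/2 = 12 < 21 ✗
k = 4: (3^4 - 3)/2 = 39 ≥ 21 ✓

4


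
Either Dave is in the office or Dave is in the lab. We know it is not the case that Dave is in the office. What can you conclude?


Disjunctive syllogism: P ∨ Q, ¬P ⊢ Q
Disjunction: Dave is in the office ∨ Dave is in the lab
We know it is not the case that Dave is in the office.
By disjunctive syllogism, the other disjunct must be true.

Dave is in the lab


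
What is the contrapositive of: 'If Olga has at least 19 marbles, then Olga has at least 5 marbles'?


Original: If Olga has at least 19 marbles, then Olga has at least 5 marbles
Contrapositive: If ¬Q, then ¬P
Negate Q: not (Olga has at least 5 marbles)
Negate P: not (Olga has at least 19 marbles)

If not (Olga has at least 5 marbles), then not (Olga has at least 19 marbles).


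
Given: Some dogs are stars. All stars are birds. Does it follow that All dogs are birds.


Premise 1: Some dogs are stars.
Premise 2: All stars are birds.
Conclusion: All dogs are birds.
Fallacy: illicit minor. The minor term (dogs) is distributed in the conclusion ('All dogs ...') but undistributed in its premise ('Some dogs are stars' doesn't cover all dogs).
Only 'Some dogs are birds' follows, not 'All'.

Invalid


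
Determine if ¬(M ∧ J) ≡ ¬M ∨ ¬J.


Expression 1: ¬(M ∧ J)
Expression 2: ¬M ∨ ¬J
Truth table (M J | Expr1 Expr2):
  T T |   F     F
  T F |   T     T
  F T |   T     T
  F F |   T     T
All 4 rows agree, so the expressions are logically equivalent.

Yes


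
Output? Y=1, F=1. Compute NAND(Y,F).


Y AND F = 1
NOT(1) = 0

0


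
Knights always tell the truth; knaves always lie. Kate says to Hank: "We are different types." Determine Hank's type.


Kate says: "We are different types."
Case 1: Kate is a Knight (truth-teller)
  Statement is true → they ARE different → Hank is a Knave
Case 2: Kate is a Knave (liar)
  Statement is false → they are NOT different → Hank is a Knave
In both cases, Hank is a Knave.

Knave


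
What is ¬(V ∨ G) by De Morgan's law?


De Morgan's law: ¬(P ∨ Q) ≡ ¬P ∧ ¬Q
¬(V ∨ G) = ¬V ∧ ¬G

¬V ∧ ¬G


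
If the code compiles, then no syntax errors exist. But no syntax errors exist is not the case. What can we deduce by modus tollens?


Modus tollens: P → Q, ¬Q ⊢ ¬P
P: the code compiles
Q: no syntax errors exist
We have P → Q and Q is false.
By modus tollens, P must be false.

It is not the case that the code compiles


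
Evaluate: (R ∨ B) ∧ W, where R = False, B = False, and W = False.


R = False, B = False, W = False
Step 1: R ∨ B = False OR False = False
Step 2: False ∧ W = False AND False = False
OR is true when at least one operand is true; AND requires both.

False


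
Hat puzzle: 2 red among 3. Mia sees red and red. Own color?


Total red = 2, seen red = 2
Own red = 2 - 2 = 0
Mia's hat is blue.

blue


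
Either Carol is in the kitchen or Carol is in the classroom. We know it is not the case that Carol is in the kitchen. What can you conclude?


Disjunctive syllogism: P ∨ Q, ¬P ⊢ Q
Disjunction: Carol is in the kitchen ∨ Carol is in the classroom
We know it is not the case that Carol is in the kitchen.
By disjunctive syllogism, the other disjunct must be true.

Carol is in the classroom


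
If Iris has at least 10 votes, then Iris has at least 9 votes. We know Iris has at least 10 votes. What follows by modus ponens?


Modus ponens: P → Q, P ⊢ Q
P: Iris has at least 10 votes
Q: Iris has at least 9 votes
We have P → Q and P is true.
By modus ponens, Q must be true.

Iris has at least 9 votes


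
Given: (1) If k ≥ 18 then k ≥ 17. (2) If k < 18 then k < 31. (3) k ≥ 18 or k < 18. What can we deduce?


Constructive dilemma: (P → Q) ∧ (R → S), P ∨ R ⊢ Q ∨ S
Premise 1: k ≥ 18 → k ≥ 17
Premise 2: k < 18 → k < 31
Premise 3: k ≥ 18 ∨ k < 18
Case 1: Assuming k ≥ 18, then by Premise 1, k ≥ 17.
Case 2: Assuming k < 18, then by Premise 2, k < 31.
Since one of k ≥ 18 or k < 18 must hold, we get k ≥ 17 or k < 31.

k ≥ 17 or k < 31.


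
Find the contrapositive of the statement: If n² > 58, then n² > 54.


Original: If n² > 58, then n² > 54
Contrapositive: If ¬Q, then ¬P
Negate Q: not (n² > 54)
Negate P: not (n² > 58)

If not (n² > 54), then not (n² > 58).


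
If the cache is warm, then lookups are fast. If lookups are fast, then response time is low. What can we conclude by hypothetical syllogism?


Hypothetical syllogism: P → Q, Q → R ⊢ P → R
Premise 1: the cache is warm → lookups are fast
Premise 2: lookups are fast → response time is low
Chain the implications: the middle term (lookups are fast) links the two.
Conclusion: If the cache is warm, then response time is low.

If the cache is warm, then response time is low.


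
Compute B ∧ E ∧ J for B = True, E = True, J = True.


B = True, E = True, J = True
Step 1: B ∧ E = True AND True = True
Step 2: (True) ∧ J = (True) AND True = True
AND is true only when ALL operands are true.

True


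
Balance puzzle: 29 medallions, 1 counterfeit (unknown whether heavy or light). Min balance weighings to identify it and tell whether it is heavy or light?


Let n = 29. 58 possibilities (n medallions × lighter/heavier); each weighing has 3 outcomes.
Bound for k weighings: say the first weighing puts j medallions on each pan. If it tips, the 2j weighed medallions remain suspects (each with a known direction) and k-1 weighings give 3^(k-1) outcomes; 3^(k-1) is odd, so 2j ≤ 3^(k-1) - 1. If it balances, the n - 2j unweighed medallions remain with direction unknown: 2(n - 2j) ≤ 3^(k-1) - 1 by the same parity argument. Adding, n ≤ (3^(k-1) - 1) + (3^(k-1) - 1)/2 = (3^k - 3)/2, and the classical three-group strategy achieves this (3 medallions in 2 weighings, 12 in 3, 39 in 4, 120 in 5).
So we need the smallest k with (3^k - 3)/2 ≥ 29.
k = 3: (3^3 - 3)/2 = 12 < 29 ✗
k = 4: (3^4 - 3)/2 = 39 ≥ 29 ✓

4


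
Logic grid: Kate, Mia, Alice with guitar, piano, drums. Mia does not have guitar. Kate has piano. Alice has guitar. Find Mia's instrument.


From clues:
  Alice → guitar
  Kate → piano
By elimination, Mia gets the remaining.

drums


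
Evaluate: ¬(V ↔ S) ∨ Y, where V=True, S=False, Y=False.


V = True, S = False, Y = False
Expression: ¬(V ↔ S) ∨ Y
Step 1: V ↔ S = (True iff False) = False
Step 2: ¬(V ↔ S) = NOT False = True
Step 3: (True) ∨ Y = True OR False = True

True


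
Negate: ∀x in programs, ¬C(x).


Original: ∀x ¬C(x)
Rule: ¬∀→∃, ¬∃→∀, negate predicate.
Negation: ∃x C(x)

∃x C(x)


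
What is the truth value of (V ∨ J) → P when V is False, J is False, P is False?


V = False, J = False, P = False
Step 1: V ∨ J = False OR False = False
Step 2: (False) → P: false only when antecedent=True and P=False.
Result: True

True


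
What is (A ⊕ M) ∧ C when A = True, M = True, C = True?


A = True, M = True, C = True
Step 1: A ⊕ M = True XOR True = False
Step 2: False ∧ C = False AND True = False
XOR true when exactly one of A,M is true; then AND with C.

False


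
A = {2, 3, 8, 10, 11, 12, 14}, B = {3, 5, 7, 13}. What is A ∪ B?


A = {2, 3, 8, 10, 11, 12, 14}
B = {3, 5, 7, 13}
Operation: union
All elements combined: 2, 3, 5, 7, 8, 10, 11, 12, 13, 14

{2, 3, 5, 7, 8, 10, 11, 12, 13, 14}


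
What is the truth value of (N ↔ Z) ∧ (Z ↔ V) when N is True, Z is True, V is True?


N = True, Z = True, V = True
Step 1: N ↔ Z is true when N and Z have the same value. Result: True
Step 2: Z ↔ V is true when Z and V have the same value. Result: True
Step 3: True ∧ True = True

True


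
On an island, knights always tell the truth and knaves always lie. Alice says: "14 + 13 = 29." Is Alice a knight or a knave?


Statement: "14 + 13 = 29."
Actual: 14 + 13 = 27
Claimed: 29
Statement is FALSE → Alice lies → Knave

Knave


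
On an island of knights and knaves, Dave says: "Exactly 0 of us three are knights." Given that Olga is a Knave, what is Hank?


Dave claims exactly 0 knights among Dave, Olga, Hank.
Given: Olga is a Knave.

Case 1: Dave is a Knight (tells truth)
  Then exactly 0 of the three are knights.
  Counting Dave, Olga: 1 knight(s) so far. Need -1 more → impossible.
Case 2: Dave is a Knave (lies)
  Then the count is NOT 0.
  If Hank = Knave, count = 0 = 0 → claim would be true, contradicts lie.
  If Hank = Knight, count = 1 ≠ 0 → lie confirmed ✓

Hank is a Knight.

Knight


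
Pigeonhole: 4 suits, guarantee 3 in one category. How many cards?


Pigeonhole: to guarantee k in one of n categories, need (k-1)×n + 1.
k = 3, n = 4
Minimum = (3-1) × 4 + 1 = 2 × 4 + 1

9


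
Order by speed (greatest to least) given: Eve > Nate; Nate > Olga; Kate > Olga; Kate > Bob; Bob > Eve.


Constraints: Eve > Nate; Nate > Olga; Kate > Olga; Kate > Bob; Bob > Eve
Method: at each step, the next-highest is the one remaining person who never appears on the smaller side of a constraint between remaining people.
  Step 1: remaining {Kate, Bob, Eve, Olga, Nate}; on the smaller side: {Bob, Eve, Olga, Nate} → Kate is next (Kate > Olga; Kate > Bob).
  Step 2: remaining {Bob, Eve, Olga, Nate}; on the smaller side: {Eve, Olga, Nate} → Bob is next (Bob > Eve).
  Step 3: remaining {Eve, Olga, Nate}; on the smaller side: {Olga, Nate} → Eve is next (Eve > Nate).
  Step 4: remaining {Olga, Nate}; on the smaller side: {Olga} → Nate is next (Nate > Olga).
  Step 5: only Olga remains → lowest.
Final ranking (highest to lowest):

Kate > Bob > Eve > Nate > Olga


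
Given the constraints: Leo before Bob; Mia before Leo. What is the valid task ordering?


Constraints: Leo before Bob; Mia before Leo
Method: repeatedly schedule the remaining task that has no remaining task required before it.
  Step 1: remaining {Bob, Mia, Leo}; every task except Mia still has a predecessor pending → schedule Mia.
  Step 2: remaining {Bob, Leo}; every task except Leo still has a predecessor pending → schedule Leo.
  Step 3: only Bob remains → schedule Bob.
Resulting order:

Mia → Leo → Bob


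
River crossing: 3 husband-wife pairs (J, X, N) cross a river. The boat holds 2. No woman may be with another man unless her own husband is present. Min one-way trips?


Label couples J, X, N (H = husband, W = wife).
Counting alone: 6 people, the boat carries 2 and someone must bring it back, so each round trip nets at most +1 on the far side until the last crossing → at least 9 trips. The jealousy constraint makes 9 impossible; the shortest valid schedule has 11:
1. WJ+WX →  (far: WJ,WX; near: HJ,HX,HN,WN)
2. WJ ←       (far: WX; near: HJ,HX,HN,WJ,WN)
3. WJ+WN →  (far: WJ,WX,WN; near: HJ,HX,HN)
4. WJ ←       (far: WX,WN; near: HJ,HX,HN,WJ)
5. HX+HN →  (far: HX,WX,HN,WN; near: HJ,WJ)
6. HX+WX ←  (far: HN,WN; near: HJ,WJ,HX,WX)
7. HJ+HX →  (far: HJ,HX,HN,WN; near: WJ,WX)
8. WN ←       (far: HJ,HX,HN; near: WJ,WX,WN)
9. WJ+WX →  (far: HJ,WJ,HX,WX,HN; near: WN)
10. HN ←      (far: HJ,WJ,HX,WX; near: HN,WN)
11. HN+WN → (far: all six; near: empty)
In every state each wife is either with her husband or with no other man.
Minimum trips = 11

11


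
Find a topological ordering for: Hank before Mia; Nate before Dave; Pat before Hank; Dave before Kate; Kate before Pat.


Constraints: Hank before Mia; Nate before Dave; Pat before Hank; Dave before Kate; Kate before Pat
Method: repeatedly schedule the remaining task that has no remaining task required before it.
  Step 1: remaining {Mia, Nate, Hank, Dave, Kate, Pat}; every task except Nate still has a predecessor pending → schedule Nate.
  Step 2: remaining {Mia, Hank, Dave, Kate, Pat}; every task except Dave still has a predecessor pending → schedule Dave.
  Step 3: remaining {Mia, Hank, Kate, Pat}; every task except Kate still has a predecessor pending → schedule Kate.
  Step 4: remaining {Mia, Hank, Pat}; every task except Pat still has a predecessor pending → schedule Pat.
  Step 5: remaining {Mia, Hank}; every task except Hank still has a predecessor pending → schedule Hank.
  Step 6: only Mia remains → schedule Mia.
Resulting order:

Nate → Dave → Kate → Pat → Hank → Mia


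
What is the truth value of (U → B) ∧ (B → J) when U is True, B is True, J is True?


U = True, B = True, J = True
Step 1: U → B is false only when U=True and B=False. Result: True
Step 2: B → J is false only when B=True and J=False. Result: True
Step 3: True ∧ True = True

True


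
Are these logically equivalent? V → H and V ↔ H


Expression 1: V → H
Expression 2: V ↔ H
Truth table (V H | Expr1 Expr2):
  T T |   T     T
  T F |   F     F
  F T |   T     F   ← differ
  F F |   T     T
Counterexample: V=F, H=T gives Expr1 = T but Expr2 = F, so the expressions are NOT logically equivalent.

No
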